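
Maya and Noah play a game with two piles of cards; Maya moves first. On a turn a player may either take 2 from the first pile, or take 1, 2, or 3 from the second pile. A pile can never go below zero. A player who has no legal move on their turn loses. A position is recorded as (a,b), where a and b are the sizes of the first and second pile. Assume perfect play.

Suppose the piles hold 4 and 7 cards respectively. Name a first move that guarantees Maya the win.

Label each position W (a win for the player to move) or L (a loss). A position with no legal move is L; any other position is W exactly when some move reaches an L, and L when every move reaches a W.
No move ever increases a pile, so every position that can arise here has a ≤ 4 and b ≤ 7; it is enough to label the cells with 0 ≤ a ≤ 4 and 0 ≤ b ≤ 7.
Every move lowers a or b (never raises either), so fill the grid row by row in increasing a, and left to right within a row: each cell's successors are then already labelled.
      b=0  b=1  b=2  b=3  b=4  b=5  b=6  b=7
a=0:    L    W    W    W    L    W    W    W
a=1:    L    W    W    W    L    W    W    W
a=2:    W    L    W    W    W    L    W    W
a=3:    W    L    W    W    W    L    W    W
a=4:    L    W    W    W    L    W    W    W
Cells with no legal move (terminal, hence L): (0,0), (1,0).
The remaining L cells, each justified by listing all of its moves:
(0,4): only reaches (0,3)(W), (0,2)(W), (0,1)(W), all W → L
(1,4): only reaches (1,3)(W), (1,2)(W), (1,1)(W), all W → L
(2,1): only reaches (0,1)(W), (2,0)(W), all W → L
(2,5): only reaches (0,5)(W), (2,4)(W), (2,3)(W), (2,2)(W), all W → L
(3,1): only reaches (1,1)(W), (3,0)(W), all W → L
(3,5): only reaches (1,5)(W), (3,4)(W), (3,3)(W), (3,2)(W), all W → L
(4,0): only reaches (2,0)(W), which is W → L
(4,4): only reaches (2,4)(W), (4,3)(W), (4,2)(W), (4,1)(W), all W → L
Every other cell has at least one move into one of the L cells above, so it is W.
From (4,7), the L positions reachable in one move are: (4,4).

Move to (4,4).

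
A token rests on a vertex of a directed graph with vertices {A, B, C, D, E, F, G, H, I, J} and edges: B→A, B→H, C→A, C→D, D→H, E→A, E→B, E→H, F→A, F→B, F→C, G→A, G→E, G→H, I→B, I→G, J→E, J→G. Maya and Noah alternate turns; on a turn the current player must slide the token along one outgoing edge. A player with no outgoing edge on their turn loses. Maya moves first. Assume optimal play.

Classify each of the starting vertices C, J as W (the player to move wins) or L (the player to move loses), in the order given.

C: W, J: L

Build the W/L table. Terminal = L. A non-terminal position is W if it has a move to some L; otherwise it is L.
Every edge goes from a vertex to one that appears earlier in the order H, A, B, E, D, C, G, J, F, I, so processing vertices in that order labels each vertex after all of its successors.
H: no outgoing edge → L
A: no outgoing edge → L
B: W (go to A, an L position)
E: W (go to A, an L position)
D: W (go to H, an L position)
C: W (go to A, an L position)
G: W (go to A, an L position)
J: L (options G(W), E(W) are all W)
F: W (go to A, an L position)
I: L (options G(W), B(W) are all W)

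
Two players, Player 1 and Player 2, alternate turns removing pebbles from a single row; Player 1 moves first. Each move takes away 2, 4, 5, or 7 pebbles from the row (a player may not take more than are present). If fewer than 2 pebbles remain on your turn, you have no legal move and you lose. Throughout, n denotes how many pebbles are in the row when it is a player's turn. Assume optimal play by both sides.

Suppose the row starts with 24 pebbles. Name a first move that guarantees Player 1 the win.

Build the W/L table. Terminal = L. A non-terminal position is W if it has a move to some L; otherwise it is L.
n=0: no move → L
n=1: no move → L
n=2: reaches L-position 0 → W
n=3: reaches L-position 1 → W
n=4: reaches L-position 0 → W
n=5: reaches L-position 1 → W
n=6: reaches L-position 1 → W
n=7: reaches L-position 0 → W
n=8: reaches L-position 1 → W
n=9: only reaches 7(W), 5(W), 4(W), 2(W), all W → L
n=10: only reaches 8(W), 6(W), 5(W), 3(W), all W → L
n=11: reaches L-position 9 → W
n=12: reaches L-position 10 → W
n=13: reaches L-position 9 → W
n=14: reaches L-position 10 → W
n=15: reaches L-position 10 → W
n=16: reaches L-position 9 → W
n=17: reaches L-position 10 → W
n=18: only reaches 16(W), 14(W), 13(W), 11(W), all W → L
n=19: only reaches 17(W), 15(W), 14(W), 12(W), all W → L
n=20: reaches L-position 18 → W
n=21: reaches L-position 19 → W
n=22: reaches L-position 18 → W
n=23: reaches L-position 19 → W
n=24: reaches L-position 19 → W
From 24, the L positions reachable in one move are: 19.

Remove 5, leaving 19.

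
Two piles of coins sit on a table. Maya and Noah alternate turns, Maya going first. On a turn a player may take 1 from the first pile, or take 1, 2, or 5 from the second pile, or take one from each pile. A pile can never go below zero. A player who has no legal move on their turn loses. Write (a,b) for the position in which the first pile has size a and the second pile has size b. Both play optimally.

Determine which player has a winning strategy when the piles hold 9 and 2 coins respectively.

Build the W/L table. Terminal = L. A non-terminal position is W if it has a move to some L; otherwise it is L.
No move ever increases a pile, so every position that can arise here has a ≤ 9 and b ≤ 2; it is enough to label the cells with 0 ≤ a ≤ 9 and 0 ≤ b ≤ 2.
Every move lowers a or b (never raises either), so fill the grid row by row in increasing a, and left to right within a row: each cell's successors are then already labelled.
      b=0  b=1  b=2
a=0:    L    W    W
a=1:    W    W    L
a=2:    L    W    W
a=3:    W    W    L
a=4:    L    W    W
a=5:    W    W    L
a=6:    L    W    W
a=7:    W    W    L
a=8:    L    W    W
a=9:    W    W    L
Cells with no legal move (terminal, hence L): (0,0).
The remaining L cells, each justified by listing all of its moves:
(1,2): only reaches (0,2)(W), (1,1)(W), (1,0)(W), (0,1)(W), all W → L
(2,0): only reaches (1,0)(W), which is W → L
(3,2): only reaches (2,2)(W), (3,1)(W), (3,0)(W), (2,1)(W), all W → L
(4,0): only reaches (3,0)(W), which is W → L
(5,2): only reaches (4,2)(W), (5,1)(W), (5,0)(W), (4,1)(W), all W → L
(6,0): only reaches (5,0)(W), which is W → L
(7,2): only reaches (6,2)(W), (7,1)(W), (7,0)(W), (6,1)(W), all W → L
(8,0): only reaches (7,0)(W), which is W → L
(9,2): only reaches (8,2)(W), (9,1)(W), (9,0)(W), (8,1)(W), all W → L
Every other cell has at least one move into one of the L cells above, so it is W.
Every move from (9,2) reaches a W position, so the mover loses.

Noah wins.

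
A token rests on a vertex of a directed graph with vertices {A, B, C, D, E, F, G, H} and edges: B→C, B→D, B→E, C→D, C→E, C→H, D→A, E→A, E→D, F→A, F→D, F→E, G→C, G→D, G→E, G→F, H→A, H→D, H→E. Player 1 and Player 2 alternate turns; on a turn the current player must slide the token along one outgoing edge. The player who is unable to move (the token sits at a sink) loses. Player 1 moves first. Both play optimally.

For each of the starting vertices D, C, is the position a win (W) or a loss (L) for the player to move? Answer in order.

D: W, C: L

Label each position W (a win for the player to move) or L (a loss). A position with no legal move is L; any other position is W exactly when some move reaches an L, and L when every move reaches a W.
Every edge goes from a vertex to one that appears earlier in the order A, D, E, H, F, C, B, G, so processing vertices in that order labels each vertex after all of its successors.
A: no outgoing edge → L
D: →A(L), so W
E: →A(L), so W
H: →A(L), so W
F: →A(L), so W
C: →H(W), E(W), D(W) — all W, so L
B: →C(L), so W
G: →C(L), so W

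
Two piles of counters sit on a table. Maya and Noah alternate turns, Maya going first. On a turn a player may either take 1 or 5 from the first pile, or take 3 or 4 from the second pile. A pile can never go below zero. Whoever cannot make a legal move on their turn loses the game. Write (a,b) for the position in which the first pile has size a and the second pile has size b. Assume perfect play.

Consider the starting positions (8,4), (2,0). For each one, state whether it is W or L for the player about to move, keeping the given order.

Label each position W (a win for the player to move) or L (a loss). A position with no legal move is L; any other position is W exactly when some move reaches an L, and L when every move reaches a W.
No move ever increases a pile, so every position that can arise here has a ≤ 8 and b ≤ 4; it is enough to label the cells with 0 ≤ a ≤ 8 and 0 ≤ b ≤ 4.
Every move lowers a or b (never raises either), so fill the grid row by row in increasing a, and left to right within a row: each cell's successors are then already labelled.
      b=0  b=1  b=2  b=3  b=4
a=0:    L    L    L    W    W
a=1:    W    W    W    L    L
a=2:    L    L    L    W    W
a=3:    W    W    W    L    L
a=4:    L    L    L    W    W
a=5:    W    W    W    L    L
a=6:    L    L    L    W    W
a=7:    W    W    W    L    L
a=8:    L    L    L    W    W
Cells with no legal move (terminal, hence L): (0,0), (0,1), (0,2).
The remaining L cells, each justified by listing all of its moves:
(1,3): only reaches (0,3)(W), (1,0)(W), all W → L
(1,4): only reaches (0,4)(W), (1,1)(W), (1,0)(W), all W → L
(2,0): only reaches (1,0)(W), which is W → L
(2,1): only reaches (1,1)(W), which is W → L
(2,2): only reaches (1,2)(W), which is W → L
(3,3): only reaches (2,3)(W), (3,0)(W), all W → L
(3,4): only reaches (2,4)(W), (3,1)(W), (3,0)(W), all W → L
(4,0): only reaches (3,0)(W), which is W → L
(4,1): only reaches (3,1)(W), which is W → L
(4,2): only reaches (3,2)(W), which is W → L
(5,3): only reaches (4,3)(W), (0,3)(W), (5,0)(W), all W → L
(5,4): only reaches (4,4)(W), (0,4)(W), (5,1)(W), (5,0)(W), all W → L
(6,0): only reaches (5,0)(W), (1,0)(W), all W → L
(6,1): only reaches (5,1)(W), (1,1)(W), all W → L
(6,2): only reaches (5,2)(W), (1,2)(W), all W → L
(7,3): only reaches (6,3)(W), (2,3)(W), (7,0)(W), all W → L
(7,4): only reaches (6,4)(W), (2,4)(W), (7,1)(W), (7,0)(W), all W → L
(8,0): only reaches (7,0)(W), (3,0)(W), all W → L
(8,1): only reaches (7,1)(W), (3,1)(W), all W → L
(8,2): only reaches (7,2)(W), (3,2)(W), all W → L
Every other cell has at least one move into one of the L cells above, so it is W.
(8,4): the move to (7,4) reaches an L cell, so W
(2,0): one of the L cells justified above, so L

(8,4): W, (2,0): L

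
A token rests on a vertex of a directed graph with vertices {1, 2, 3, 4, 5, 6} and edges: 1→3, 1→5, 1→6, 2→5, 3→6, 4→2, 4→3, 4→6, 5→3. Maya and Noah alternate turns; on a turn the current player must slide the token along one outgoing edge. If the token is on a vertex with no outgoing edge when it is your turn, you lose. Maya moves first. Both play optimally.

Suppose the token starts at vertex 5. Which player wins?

Noah wins.

Work bottom-up. With no move the player to move loses. Otherwise the position is W if at least one move leads to an L position for the opponent, and L if every move leads to a W.
Every edge goes from a vertex to one that appears earlier in the order 6, 3, 5, 1, 2, 4, so processing vertices in that order labels each vertex after all of its successors.
6: no outgoing edge → L
3: W (go to 6, an L position)
5: L (sole option 3(W) is W)
1: W (go to 5, an L position)
2: W (go to 5, an L position)
4: W (go to 6, an L position)
The starting position 5 is L: whatever Maya does, the opponent receives a W position.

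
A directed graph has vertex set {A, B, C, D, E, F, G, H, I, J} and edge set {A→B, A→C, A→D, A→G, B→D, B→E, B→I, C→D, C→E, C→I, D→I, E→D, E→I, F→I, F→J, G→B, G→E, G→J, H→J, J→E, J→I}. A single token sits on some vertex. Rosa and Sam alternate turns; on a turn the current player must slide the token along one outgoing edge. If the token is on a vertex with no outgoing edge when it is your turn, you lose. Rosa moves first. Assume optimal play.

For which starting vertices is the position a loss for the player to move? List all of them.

G, H, I

Build the W/L table. Terminal = L. A non-terminal position is W if it has a move to some L; otherwise it is L.
Every edge goes from a vertex to one that appears earlier in the order I, D, E, B, J, F, C, G, H, A, so processing vertices in that order labels each vertex after all of its successors.
I: no outgoing edge → L
D: W (go to I, an L position)
E: W (go to I, an L position)
B: W (go to I, an L position)
J: W (go to I, an L position)
F: W (go to I, an L position)
C: W (go to I, an L position)
G: L (options J(W), B(W), E(W) are all W)
H: L (sole option J(W) is W)
A: W (go to G, an L position)
Reading off the rows marked L gives the requested list; there are 3 such vertices.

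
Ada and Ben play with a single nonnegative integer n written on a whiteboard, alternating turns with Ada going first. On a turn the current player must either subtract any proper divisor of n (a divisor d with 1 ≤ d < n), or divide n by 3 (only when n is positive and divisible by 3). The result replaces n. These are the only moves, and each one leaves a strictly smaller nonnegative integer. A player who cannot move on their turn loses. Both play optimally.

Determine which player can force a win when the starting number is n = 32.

Ada wins.

Use the standard recursion: the mover loses at a terminal position; elsewhere, the mover wins exactly when some move hands the opponent an L position.
n=0: no move → L
n=1: no move → L
n=2: W (go to 1, an L position)
n=3: W (go to 1, an L position)
n=4: L (options 2(W), 3(W) are all W)
n=5: W (go to 4, an L position)
n=6: W (go to 4, an L position)
n=7: L (sole option 6(W) is W)
n=8: W (go to 4, an L position)
n=9: L (options 3(W), 6(W), 8(W) are all W)
n=10: W (go to 9, an L position)
n=11: L (sole option 10(W) is W)
n=12: W (go to 4, an L position)
n=13: L (sole option 12(W) is W)
n=14: W (go to 7, an L position)
n=15: L (options 5(W), 10(W), 12(W), 14(W) are all W)
n=16: W (go to 15, an L position)
n=17: L (sole option 16(W) is W)
n=18: W (go to 9, an L position)
n=19: L (sole option 18(W) is W)
n=20: W (go to 15, an L position)
n=21: W (go to 7, an L position)
n=22: W (go to 11, an L position)
n=23: L (sole option 22(W) is W)
n=24: W (go to 23, an L position)
n=25: L (options 20(W), 24(W) are all W)
n=26: W (go to 13, an L position)
n=27: W (go to 9, an L position)
n=28: L (options 14(W), 21(W), 24(W), 26(W), 27(W) are all W)
n=29: W (go to 28, an L position)
n=30: W (go to 15, an L position)
n=31: L (sole option 30(W) is W)
n=32: W (go to 28, an L position)
The starting position 32 is W: Ada should move to 28, handing over an L position.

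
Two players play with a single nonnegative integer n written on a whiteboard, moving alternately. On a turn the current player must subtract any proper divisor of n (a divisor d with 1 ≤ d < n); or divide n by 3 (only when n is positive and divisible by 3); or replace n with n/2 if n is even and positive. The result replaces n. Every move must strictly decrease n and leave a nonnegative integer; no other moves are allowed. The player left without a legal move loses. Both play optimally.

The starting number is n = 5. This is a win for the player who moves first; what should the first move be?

Move to 4.

Positions with no move are L. A position that does have a move is losing for the player to move precisely when every available move leads to a winning position for the opponent. Fill in the labels:
n=0: no move → L
n=1: no move → L
n=2: can move to 1, which is L ⇒ W
n=3: can move to 1, which is L ⇒ W
n=4: moves to 2(W), 3(W); every one is W ⇒ L
n=5: can move to 4, which is L ⇒ W
From 5, the L positions reachable in one move are: 4.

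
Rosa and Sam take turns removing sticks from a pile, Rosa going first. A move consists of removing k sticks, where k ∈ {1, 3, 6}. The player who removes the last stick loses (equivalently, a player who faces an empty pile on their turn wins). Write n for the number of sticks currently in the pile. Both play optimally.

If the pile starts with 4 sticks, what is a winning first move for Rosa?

Remove 1, leaving 3.

Label each position W (a win for the player to move) or L (a loss). A position with no legal move is W; any other position is W exactly when some move reaches an L, and L when every move reaches a W.
n=0: no move; the opponent has just taken the last stick and therefore loses → W
n=1: only reaches 0(W), which is W → L
n=2: reaches L-position 1 → W
n=3: only reaches 2(W), 0(W), all W → L
n=4: reaches L-position 3 → W
From 4, the L positions reachable in one move are: 3, 1. Any move reaching one of these is winning.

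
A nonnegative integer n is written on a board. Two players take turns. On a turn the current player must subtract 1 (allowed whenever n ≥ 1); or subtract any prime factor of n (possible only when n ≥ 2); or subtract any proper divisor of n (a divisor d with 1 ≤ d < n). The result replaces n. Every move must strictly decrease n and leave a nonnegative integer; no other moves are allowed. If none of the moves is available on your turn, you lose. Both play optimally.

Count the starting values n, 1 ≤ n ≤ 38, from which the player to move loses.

8

Label each position W (a win for the player to move) or L (a loss). A position with no legal move is L; any other position is W exactly when some move reaches an L, and L when every move reaches a W.
n=0: no move → L
n=1: can move to 0, which is L ⇒ W
n=2: can move to 0, which is L ⇒ W
n=3: can move to 0, which is L ⇒ W
n=4: moves to 2(W), 3(W); every one is W ⇒ L
n=5: can move to 0, which is L ⇒ W
n=6: can move to 4, which is L ⇒ W
n=7: can move to 0, which is L ⇒ W
n=8: can move to 4, which is L ⇒ W
n=9: moves to 6(W), 8(W); every one is W ⇒ L
n=10: can move to 9, which is L ⇒ W
n=11: can move to 0, which is L ⇒ W
n=12: can move to 9, which is L ⇒ W
n=13: can move to 0, which is L ⇒ W
n=14: moves to 7(W), 12(W), 13(W); every one is W ⇒ L
n=15: can move to 14, which is L ⇒ W
n=16: can move to 14, which is L ⇒ W
n=17: can move to 0, which is L ⇒ W
n=18: can move to 9, which is L ⇒ W
n=19: can move to 0, which is L ⇒ W
n=20: moves to 10(W), 15(W), 16(W), 18(W), 19(W); every one is W ⇒ L
n=21: can move to 14, which is L ⇒ W
n=22: can move to 20, which is L ⇒ W
n=23: can move to 0, which is L ⇒ W
n=24: can move to 20, which is L ⇒ W
n=25: can move to 20, which is L ⇒ W
n=26: moves to 13(W), 24(W), 25(W); every one is W ⇒ L
n=27: can move to 26, which is L ⇒ W
n=28: can move to 14, which is L ⇒ W
n=29: can move to 0, which is L ⇒ W
n=30: can move to 20, which is L ⇒ W
n=31: can move to 0, which is L ⇒ W
n=32: moves to 16(W), 24(W), 28(W), 30(W), 31(W); every one is W ⇒ L
n=33: can move to 32, which is L ⇒ W
n=34: can move to 32, which is L ⇒ W
n=35: moves to 28(W), 30(W), 34(W); every one is W ⇒ L
n=36: can move to 32, which is L ⇒ W
n=37: can move to 0, which is L ⇒ W
n=38: moves to 19(W), 36(W), 37(W); every one is W ⇒ L
L entries with 1 ≤ n ≤ 38 (n=0 is outside the asked range and is not counted): n = 4, 9, 14, 20, 26, 32, 35, 38; that makes 8.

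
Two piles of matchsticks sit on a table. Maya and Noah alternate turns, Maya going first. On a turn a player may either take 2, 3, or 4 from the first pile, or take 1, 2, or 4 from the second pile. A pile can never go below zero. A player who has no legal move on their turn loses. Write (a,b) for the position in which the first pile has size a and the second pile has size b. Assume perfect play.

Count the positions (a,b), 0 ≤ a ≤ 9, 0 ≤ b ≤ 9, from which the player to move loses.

Use the standard recursion: the mover loses at a terminal position; elsewhere, the mover wins exactly when some move hands the opponent an L position.
Every move lowers a or b (never raises either), so fill the grid row by row in increasing a, and left to right within a row: each cell's successors are then already labelled.
      b=0  b=1  b=2  b=3  b=4  b=5  b=6  b=7  b=8  b=9
a=0:    L    W    W    L    W    W    L    W    W    L
a=1:    L    W    W    L    W    W    L    W    W    L
a=2:    W    L    W    W    L    W    W    L    W    W
a=3:    W    L    W    W    L    W    W    L    W    W
a=4:    W    W    L    W    W    L    W    W    L    W
a=5:    W    W    L    W    W    L    W    W    L    W
a=6:    L    W    W    L    W    W    L    W    W    L
a=7:    L    W    W    L    W    W    L    W    W    L
a=8:    W    L    W    W    L    W    W    L    W    W
a=9:    W    L    W    W    L    W    W    L    W    W
Cells with no legal move (terminal, hence L): (0,0), (1,0).
The remaining L cells, each justified by listing all of its moves:
(0,3): L (options (0,2)(W), (0,1)(W) are all W)
(0,6): L (options (0,5)(W), (0,4)(W), (0,2)(W) are all W)
(0,9): L (options (0,8)(W), (0,7)(W), (0,5)(W) are all W)
(1,3): L (options (1,2)(W), (1,1)(W) are all W)
(1,6): L (options (1,5)(W), (1,4)(W), (1,2)(W) are all W)
(1,9): L (options (1,8)(W), (1,7)(W), (1,5)(W) are all W)
(2,1): L (options (0,1)(W), (2,0)(W) are all W)
(2,4): L (options (0,4)(W), (2,3)(W), (2,2)(W), (2,0)(W) are all W)
(2,7): L (options (0,7)(W), (2,6)(W), (2,5)(W), (2,3)(W) are all W)
(3,1): L (options (1,1)(W), (0,1)(W), (3,0)(W) are all W)
(3,4): L (options (1,4)(W), (0,4)(W), (3,3)(W), (3,2)(W), (3,0)(W) are all W)
(3,7): L (options (1,7)(W), (0,7)(W), (3,6)(W), (3,5)(W), (3,3)(W) are all W)
(4,2): L (options (2,2)(W), (1,2)(W), (0,2)(W), (4,1)(W), (4,0)(W) are all W)
(4,5): L (options (2,5)(W), (1,5)(W), (0,5)(W), (4,4)(W), (4,3)(W), (4,1)(W) are all W)
(4,8): L (options (2,8)(W), (1,8)(W), (0,8)(W), (4,7)(W), (4,6)(W), (4,4)(W) are all W)
(5,2): L (options (3,2)(W), (2,2)(W), (1,2)(W), (5,1)(W), (5,0)(W) are all W)
(5,5): L (options (3,5)(W), (2,5)(W), (1,5)(W), (5,4)(W), (5,3)(W), (5,1)(W) are all W)
(5,8): L (options (3,8)(W), (2,8)(W), (1,8)(W), (5,7)(W), (5,6)(W), (5,4)(W) are all W)
(6,0): L (options (4,0)(W), (3,0)(W), (2,0)(W) are all W)
(6,3): L (options (4,3)(W), (3,3)(W), (2,3)(W), (6,2)(W), (6,1)(W) are all W)
(6,6): L (options (4,6)(W), (3,6)(W), (2,6)(W), (6,5)(W), (6,4)(W), (6,2)(W) are all W)
(6,9): L (options (4,9)(W), (3,9)(W), (2,9)(W), (6,8)(W), (6,7)(W), (6,5)(W) are all W)
(7,0): L (options (5,0)(W), (4,0)(W), (3,0)(W) are all W)
(7,3): L (options (5,3)(W), (4,3)(W), (3,3)(W), (7,2)(W), (7,1)(W) are all W)
(7,6): L (options (5,6)(W), (4,6)(W), (3,6)(W), (7,5)(W), (7,4)(W), (7,2)(W) are all W)
(7,9): L (options (5,9)(W), (4,9)(W), (3,9)(W), (7,8)(W), (7,7)(W), (7,5)(W) are all W)
(8,1): L (options (6,1)(W), (5,1)(W), (4,1)(W), (8,0)(W) are all W)
(8,4): L (options (6,4)(W), (5,4)(W), (4,4)(W), (8,3)(W), (8,2)(W), (8,0)(W) are all W)
(8,7): L (options (6,7)(W), (5,7)(W), (4,7)(W), (8,6)(W), (8,5)(W), (8,3)(W) are all W)
(9,1): L (options (7,1)(W), (6,1)(W), (5,1)(W), (9,0)(W) are all W)
(9,4): L (options (7,4)(W), (6,4)(W), (5,4)(W), (9,3)(W), (9,2)(W), (9,0)(W) are all W)
(9,7): L (options (7,7)(W), (6,7)(W), (5,7)(W), (9,6)(W), (9,5)(W), (9,3)(W) are all W)
Every other cell has at least one move into one of the L cells above, so it is W.
L cells per row: a=0: 4, a=1: 4, a=2: 3, a=3: 3, a=4: 3, a=5: 3, a=6: 4, a=7: 4, a=8: 3, a=9: 3; total 34.

34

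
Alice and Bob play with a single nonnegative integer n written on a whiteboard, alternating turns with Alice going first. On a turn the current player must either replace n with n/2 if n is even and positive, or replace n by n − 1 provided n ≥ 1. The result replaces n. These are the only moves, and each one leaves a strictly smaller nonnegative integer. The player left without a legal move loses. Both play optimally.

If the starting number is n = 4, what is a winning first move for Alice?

Build the W/L table. Terminal = L. A non-terminal position is W if it has a move to some L; otherwise it is L.
n=0: no move → L
n=1: W (go to 0, an L position)
n=2: L (sole option 1(W) is W)
n=3: W (go to 2, an L position)
n=4: W (go to 2, an L position)
From 4, the L positions reachable in one move are: 2.

Move to 2.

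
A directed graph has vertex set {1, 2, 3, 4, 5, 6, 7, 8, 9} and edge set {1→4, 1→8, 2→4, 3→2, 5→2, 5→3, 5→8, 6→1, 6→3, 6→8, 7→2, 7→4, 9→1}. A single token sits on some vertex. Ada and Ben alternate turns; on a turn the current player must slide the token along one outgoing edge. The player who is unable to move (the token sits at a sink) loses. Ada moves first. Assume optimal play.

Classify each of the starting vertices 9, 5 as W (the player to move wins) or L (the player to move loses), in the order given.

Label each position W (a win for the player to move) or L (a loss). A position with no legal move is L; any other position is W exactly when some move reaches an L, and L when every move reaches a W.
Every edge goes from a vertex to one that appears earlier in the order 8, 4, 2, 1, 3, 9, 7, 6, 5, so processing vertices in that order labels each vertex after all of its successors.
8: no outgoing edge → L
4: no outgoing edge → L
2: W (go to 4, an L position)
1: W (go to 4, an L position)
3: L (sole option 2(W) is W)
9: L (sole option 1(W) is W)
7: W (go to 4, an L position)
6: W (go to 3, an L position)
5: W (go to 3, an L position)

9: L, 5: W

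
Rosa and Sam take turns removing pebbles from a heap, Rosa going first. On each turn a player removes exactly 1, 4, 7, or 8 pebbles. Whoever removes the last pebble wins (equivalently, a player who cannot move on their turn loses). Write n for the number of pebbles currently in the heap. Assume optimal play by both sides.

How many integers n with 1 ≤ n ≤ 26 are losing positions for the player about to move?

6

Positions with no move are L. A position that does have a move is losing for the player to move precisely when every available move leads to a winning position for the opponent. Fill in the labels:
n=0: no move → L
n=1: W (go to 0, an L position)
n=2: L (sole option 1(W) is W)
n=3: W (go to 2, an L position)
n=4: W (go to 0, an L position)
n=5: L (options 4(W), 1(W) are all W)
n=6: W (go to 5, an L position)
n=7: W (go to 0, an L position)
n=8: W (go to 0, an L position)
n=9: W (go to 5, an L position)
n=10: W (go to 2, an L position)
n=11: L (options 10(W), 7(W), 4(W), 3(W) are all W)
n=12: W (go to 11, an L position)
n=13: W (go to 5, an L position)
n=14: L (options 13(W), 10(W), 7(W), 6(W) are all W)
n=15: W (go to 14, an L position)
n=16: L (options 15(W), 12(W), 9(W), 8(W) are all W)
n=17: W (go to 16, an L position)
n=18: W (go to 14, an L position)
n=19: W (go to 11, an L position)
n=20: W (go to 16, an L position)
n=21: W (go to 14, an L position)
n=22: W (go to 14, an L position)
n=23: W (go to 16, an L position)
n=24: W (go to 16, an L position)
n=25: L (options 24(W), 21(W), 18(W), 17(W) are all W)
n=26: W (go to 25, an L position)
L entries with 1 ≤ n ≤ 26 (n=0 is outside the asked range and is not counted): n = 2, 5, 11, 14, 16, 25; that makes 6.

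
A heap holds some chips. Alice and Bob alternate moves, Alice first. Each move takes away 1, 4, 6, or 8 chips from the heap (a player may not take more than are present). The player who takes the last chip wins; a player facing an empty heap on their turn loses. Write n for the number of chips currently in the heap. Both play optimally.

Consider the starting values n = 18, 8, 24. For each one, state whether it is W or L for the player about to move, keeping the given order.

18: W, 8: W, 24: L

Build the W/L table. Terminal = L. A non-terminal position is W if it has a move to some L; otherwise it is L.
n=0: no move → L
n=1: can move to 0, which is L ⇒ W
n=2: the only move is to 1(W), a W ⇒ L
n=3: can move to 2, which is L ⇒ W
n=4: can move to 0, which is L ⇒ W
n=5: moves to 4(W), 1(W); every one is W ⇒ L
n=6: can move to 5, which is L ⇒ W
n=7: moves to 6(W), 3(W), 1(W); every one is W ⇒ L
n=8: can move to 7, which is L ⇒ W
n=9: can move to 5, which is L ⇒ W
n=10: can move to 2, which is L ⇒ W
n=11: can move to 7, which is L ⇒ W
n=12: moves to 11(W), 8(W), 6(W), 4(W); every one is W ⇒ L
n=13: can move to 12, which is L ⇒ W
n=14: moves to 13(W), 10(W), 8(W), 6(W); every one is W ⇒ L
n=15: can move to 14, which is L ⇒ W
n=16: can move to 12, which is L ⇒ W
n=17: moves to 16(W), 13(W), 11(W), 9(W); every one is W ⇒ L
n=18: can move to 17, which is L ⇒ W
n=19: moves to 18(W), 15(W), 13(W), 11(W); every one is W ⇒ L
n=20: can move to 19, which is L ⇒ W
n=21: can move to 17, which is L ⇒ W
n=22: can move to 14, which is L ⇒ W
n=23: can move to 19, which is L ⇒ W
n=24: moves to 23(W), 20(W), 18(W), 16(W); every one is W ⇒ L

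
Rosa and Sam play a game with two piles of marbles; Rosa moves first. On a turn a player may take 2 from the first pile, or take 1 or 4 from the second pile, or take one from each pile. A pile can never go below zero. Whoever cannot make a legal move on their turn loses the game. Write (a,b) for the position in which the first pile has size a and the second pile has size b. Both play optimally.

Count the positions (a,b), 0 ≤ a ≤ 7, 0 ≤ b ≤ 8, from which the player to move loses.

Work bottom-up. With no move the player to move loses. Otherwise the position is W if at least one move leads to an L position for the opponent, and L if every move leads to a W.
Every move lowers a or b (never raises either), so fill the grid row by row in increasing a, and left to right within a row: each cell's successors are then already labelled.
      b=0  b=1  b=2  b=3  b=4  b=5  b=6  b=7  b=8
a=0:    L    W    L    W    W    L    W    L    W
a=1:    L    W    L    W    W    L    W    L    W
a=2:    W    W    W    W    L    W    W    W    W
a=3:    W    L    W    L    W    W    L    W    L
a=4:    L    W    W    L    W    L    W    W    L
a=5:    L    W    L    W    W    L    W    L    W
a=6:    W    W    L    W    L    W    W    L    W
a=7:    W    L    W    W    L    W    L    W    W
Cells with no legal move (terminal, hence L): (0,0), (1,0).
The remaining L cells, each justified by listing all of its moves:
(0,2): →(0,1)(W) only, which is W, so L
(0,5): →(0,4)(W), (0,1)(W) — all W, so L
(0,7): →(0,6)(W), (0,3)(W) — all W, so L
(1,2): →(1,1)(W), (0,1)(W) — all W, so L
(1,5): →(1,4)(W), (1,1)(W), (0,4)(W) — all W, so L
(1,7): →(1,6)(W), (1,3)(W), (0,6)(W) — all W, so L
(2,4): →(0,4)(W), (2,3)(W), (2,0)(W), (1,3)(W) — all W, so L
(3,1): →(1,1)(W), (3,0)(W), (2,0)(W) — all W, so L
(3,3): →(1,3)(W), (3,2)(W), (2,2)(W) — all W, so L
(3,6): →(1,6)(W), (3,5)(W), (3,2)(W), (2,5)(W) — all W, so L
(3,8): →(1,8)(W), (3,7)(W), (3,4)(W), (2,7)(W) — all W, so L
(4,0): →(2,0)(W) only, which is W, so L
(4,3): →(2,3)(W), (4,2)(W), (3,2)(W) — all W, so L
(4,5): →(2,5)(W), (4,4)(W), (4,1)(W), (3,4)(W) — all W, so L
(4,8): →(2,8)(W), (4,7)(W), (4,4)(W), (3,7)(W) — all W, so L
(5,0): →(3,0)(W) only, which is W, so L
(5,2): →(3,2)(W), (5,1)(W), (4,1)(W) — all W, so L
(5,5): →(3,5)(W), (5,4)(W), (5,1)(W), (4,4)(W) — all W, so L
(5,7): →(3,7)(W), (5,6)(W), (5,3)(W), (4,6)(W) — all W, so L
(6,2): →(4,2)(W), (6,1)(W), (5,1)(W) — all W, so L
(6,4): →(4,4)(W), (6,3)(W), (6,0)(W), (5,3)(W) — all W, so L
(6,7): →(4,7)(W), (6,6)(W), (6,3)(W), (5,6)(W) — all W, so L
(7,1): →(5,1)(W), (7,0)(W), (6,0)(W) — all W, so L
(7,4): →(5,4)(W), (7,3)(W), (7,0)(W), (6,3)(W) — all W, so L
(7,6): →(5,6)(W), (7,5)(W), (7,2)(W), (6,5)(W) — all W, so L
Every other cell has at least one move into one of the L cells above, so it is W.
L cells per row: a=0: 4, a=1: 4, a=2: 1, a=3: 4, a=4: 4, a=5: 4, a=6: 3, a=7: 3; total 27.

27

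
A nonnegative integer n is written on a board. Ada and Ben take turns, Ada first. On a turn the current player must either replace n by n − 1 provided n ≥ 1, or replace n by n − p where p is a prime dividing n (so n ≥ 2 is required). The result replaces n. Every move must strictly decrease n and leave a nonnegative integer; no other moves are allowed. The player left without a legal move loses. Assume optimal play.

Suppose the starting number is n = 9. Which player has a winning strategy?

Use the standard recursion: the mover loses at a terminal position; elsewhere, the mover wins exactly when some move hands the opponent an L position.
n=0: no move → L
n=1: can move to 0, which is L ⇒ W
n=2: can move to 0, which is L ⇒ W
n=3: can move to 0, which is L ⇒ W
n=4: moves to 2(W), 3(W); every one is W ⇒ L
n=5: can move to 0, which is L ⇒ W
n=6: can move to 4, which is L ⇒ W
n=7: can move to 0, which is L ⇒ W
n=8: moves to 6(W), 7(W); every one is W ⇒ L
n=9: can move to 8, which is L ⇒ W
The starting position 9 is W: Ada should move to 8, handing over an L position.

Ada wins.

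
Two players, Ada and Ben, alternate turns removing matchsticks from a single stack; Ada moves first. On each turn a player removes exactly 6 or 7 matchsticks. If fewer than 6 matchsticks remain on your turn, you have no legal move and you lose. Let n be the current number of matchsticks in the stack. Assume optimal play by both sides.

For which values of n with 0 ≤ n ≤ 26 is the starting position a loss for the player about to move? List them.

0, 1, 2, 3, 4, 5, 13, 14, 15, 16, 17, 18, 26

Use the standard recursion: the mover loses at a terminal position; elsewhere, the mover wins exactly when some move hands the opponent an L position.
n=0: no move → L
n=1: no move → L
n=2: no move → L
n=3: no move → L
n=4: no move → L
n=5: no move → L
n=6: →0(L), so W
n=7: →1(L), so W
n=8: →2(L), so W
n=9: →3(L), so W
n=10: →4(L), so W
n=11: →5(L), so W
n=12: →5(L), so W
n=13: →7(W), 6(W) — all W, so L
n=14: →8(W), 7(W) — all W, so L
n=15: →9(W), 8(W) — all W, so L
n=16: →10(W), 9(W) — all W, so L
n=17: →11(W), 10(W) — all W, so L
n=18: →12(W), 11(W) — all W, so L
n=19: →13(L), so W
n=20: →14(L), so W
n=21: →15(L), so W
n=22: →16(L), so W
n=23: →17(L), so W
n=24: →18(L), so W
n=25: →18(L), so W
n=26: →20(W), 19(W) — all W, so L
Reading off the rows marked L gives the requested list; there are 13 such values of n.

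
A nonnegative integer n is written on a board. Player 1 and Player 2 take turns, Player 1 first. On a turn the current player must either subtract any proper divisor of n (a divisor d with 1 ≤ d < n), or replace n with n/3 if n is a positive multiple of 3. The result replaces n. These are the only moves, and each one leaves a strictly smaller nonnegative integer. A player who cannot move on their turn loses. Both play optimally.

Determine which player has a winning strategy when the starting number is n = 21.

Player 1 wins.

Positions with no move are L. A position that does have a move is losing for the player to move precisely when every available move leads to a winning position for the opponent. Fill in the labels:
n=0: no move → L
n=1: no move → L
n=2: W (go to 1, an L position)
n=3: W (go to 1, an L position)
n=4: L (options 2(W), 3(W) are all W)
n=5: W (go to 4, an L position)
n=6: W (go to 4, an L position)
n=7: L (sole option 6(W) is W)
n=8: W (go to 4, an L position)
n=9: L (options 3(W), 6(W), 8(W) are all W)
n=10: W (go to 9, an L position)
n=11: L (sole option 10(W) is W)
n=12: W (go to 4, an L position)
n=13: L (sole option 12(W) is W)
n=14: W (go to 7, an L position)
n=15: L (options 5(W), 10(W), 12(W), 14(W) are all W)
n=16: W (go to 15, an L position)
n=17: L (sole option 16(W) is W)
n=18: W (go to 9, an L position)
n=19: L (sole option 18(W) is W)
n=20: W (go to 15, an L position)
n=21: W (go to 7, an L position)
The starting position 21 is W: Player 1 should move to 7, handing over an L position.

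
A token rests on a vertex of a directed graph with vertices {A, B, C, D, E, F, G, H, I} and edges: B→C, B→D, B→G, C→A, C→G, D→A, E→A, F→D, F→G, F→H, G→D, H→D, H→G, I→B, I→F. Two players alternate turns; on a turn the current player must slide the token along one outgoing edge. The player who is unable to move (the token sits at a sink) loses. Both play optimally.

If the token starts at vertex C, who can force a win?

The first player wins.

Compute win/loss labels from the base case upward. A position with no move is L. Any other position is W if it can reach an L in one move, else L.
Every edge goes from a vertex to one that appears earlier in the order A, D, G, C, H, B, F, E, I, so processing vertices in that order labels each vertex after all of its successors.
A: no outgoing edge → L
D: W (go to A, an L position)
G: L (sole option D(W) is W)
C: W (go to G, an L position)
H: W (go to G, an L position)
B: W (go to G, an L position)
F: W (go to G, an L position)
E: W (go to A, an L position)
I: L (options F(W), B(W) are all W)
From C the player to move can move to G, reaching an L position.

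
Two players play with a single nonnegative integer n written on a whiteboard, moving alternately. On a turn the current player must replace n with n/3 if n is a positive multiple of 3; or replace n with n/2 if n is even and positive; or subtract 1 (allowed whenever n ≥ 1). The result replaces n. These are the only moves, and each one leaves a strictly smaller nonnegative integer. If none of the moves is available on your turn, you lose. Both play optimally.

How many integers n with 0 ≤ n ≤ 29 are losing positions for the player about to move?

12

Build the W/L table. Terminal = L. A non-terminal position is W if it has a move to some L; otherwise it is L.
n=0: no move → L
n=1: →0(L), so W
n=2: →1(W) only, which is W, so L
n=3: →2(L), so W
n=4: →2(L), so W
n=5: →4(W) only, which is W, so L
n=6: →2(L), so W
n=7: →6(W) only, which is W, so L
n=8: →7(L), so W
n=9: →3(W), 8(W) — all W, so L
n=10: →5(L), so W
n=11: →10(W) only, which is W, so L
n=12: →11(L), so W
n=13: →12(W) only, which is W, so L
n=14: →7(L), so W
n=15: →5(L), so W
n=16: →8(W), 15(W) — all W, so L
n=17: →16(L), so W
n=18: →9(L), so W
n=19: →18(W) only, which is W, so L
n=20: →19(L), so W
n=21: →7(L), so W
n=22: →11(L), so W
n=23: →22(W) only, which is W, so L
n=24: →23(L), so W
n=25: →24(W) only, which is W, so L
n=26: →13(L), so W
n=27: →9(L), so W
n=28: →14(W), 27(W) — all W, so L
n=29: →28(L), so W
L entries with 0 ≤ n ≤ 29: n = 0, 2, 5, 7, 9, 11, 13, 16, 19, 23, 25, 28; that makes 12.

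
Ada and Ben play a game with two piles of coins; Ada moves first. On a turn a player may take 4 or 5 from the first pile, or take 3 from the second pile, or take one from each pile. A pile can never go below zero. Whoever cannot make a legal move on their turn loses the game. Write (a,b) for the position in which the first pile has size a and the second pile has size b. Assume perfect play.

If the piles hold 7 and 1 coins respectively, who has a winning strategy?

Ben wins.

Compute win/loss labels from the base case upward. A position with no move is L. Any other position is W if it can reach an L in one move, else L.
No move ever increases a pile, so every position that can arise here has a ≤ 7 and b ≤ 1; it is enough to label the cells with 0 ≤ a ≤ 7 and 0 ≤ b ≤ 1.
Every move lowers a or b (never raises either), so fill the grid row by row in increasing a, and left to right within a row: each cell's successors are then already labelled.
      b=0  b=1
a=0:    L    L
a=1:    L    W
a=2:    L    W
a=3:    L    W
a=4:    W    W
a=5:    W    W
a=6:    W    L
a=7:    W    L
Cells with no legal move (terminal, hence L): (0,0), (0,1), (1,0), (2,0), (3,0).
The remaining L cells, each justified by listing all of its moves:
(6,1): →(2,1)(W), (1,1)(W), (5,0)(W) — all W, so L
(7,1): →(3,1)(W), (2,1)(W), (6,0)(W) — all W, so L
Every other cell has at least one move into one of the L cells above, so it is W.
Every move from (7,1) reaches a W position, so the mover loses.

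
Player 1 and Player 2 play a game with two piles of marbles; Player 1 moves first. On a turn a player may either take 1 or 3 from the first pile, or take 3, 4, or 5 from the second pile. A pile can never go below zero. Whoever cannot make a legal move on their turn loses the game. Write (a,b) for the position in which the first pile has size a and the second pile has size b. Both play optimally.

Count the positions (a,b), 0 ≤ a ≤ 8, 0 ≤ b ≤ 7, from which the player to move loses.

Build the W/L table. Terminal = L. A non-terminal position is W if it has a move to some L; otherwise it is L.
Every move lowers a or b (never raises either), so fill the grid row by row in increasing a, and left to right within a row: each cell's successors are then already labelled.
      b=0  b=1  b=2  b=3  b=4  b=5  b=6  b=7
a=0:    L    L    L    W    W    W    W    W
a=1:    W    W    W    L    L    L    W    W
a=2:    L    L    L    W    W    W    W    W
a=3:    W    W    W    L    L    L    W    W
a=4:    L    L    L    W    W    W    W    W
a=5:    W    W    W    L    L    L    W    W
a=6:    L    L    L    W    W    W    W    W
a=7:    W    W    W    L    L    L    W    W
a=8:    L    L    L    W    W    W    W    W
Cells with no legal move (terminal, hence L): (0,0), (0,1), (0,2).
The remaining L cells, each justified by listing all of its moves:
(1,3): only reaches (0,3)(W), (1,0)(W), all W → L
(1,4): only reaches (0,4)(W), (1,1)(W), (1,0)(W), all W → L
(1,5): only reaches (0,5)(W), (1,2)(W), (1,1)(W), (1,0)(W), all W → L
(2,0): only reaches (1,0)(W), which is W → L
(2,1): only reaches (1,1)(W), which is W → L
(2,2): only reaches (1,2)(W), which is W → L
(3,3): only reaches (2,3)(W), (0,3)(W), (3,0)(W), all W → L
(3,4): only reaches (2,4)(W), (0,4)(W), (3,1)(W), (3,0)(W), all W → L
(3,5): only reaches (2,5)(W), (0,5)(W), (3,2)(W), (3,1)(W), (3,0)(W), all W → L
(4,0): only reaches (3,0)(W), (1,0)(W), all W → L
(4,1): only reaches (3,1)(W), (1,1)(W), all W → L
(4,2): only reaches (3,2)(W), (1,2)(W), all W → L
(5,3): only reaches (4,3)(W), (2,3)(W), (5,0)(W), all W → L
(5,4): only reaches (4,4)(W), (2,4)(W), (5,1)(W), (5,0)(W), all W → L
(5,5): only reaches (4,5)(W), (2,5)(W), (5,2)(W), (5,1)(W), (5,0)(W), all W → L
(6,0): only reaches (5,0)(W), (3,0)(W), all W → L
(6,1): only reaches (5,1)(W), (3,1)(W), all W → L
(6,2): only reaches (5,2)(W), (3,2)(W), all W → L
(7,3): only reaches (6,3)(W), (4,3)(W), (7,0)(W), all W → L
(7,4): only reaches (6,4)(W), (4,4)(W), (7,1)(W), (7,0)(W), all W → L
(7,5): only reaches (6,5)(W), (4,5)(W), (7,2)(W), (7,1)(W), (7,0)(W), all W → L
(8,0): only reaches (7,0)(W), (5,0)(W), all W → L
(8,1): only reaches (7,1)(W), (5,1)(W), all W → L
(8,2): only reaches (7,2)(W), (5,2)(W), all W → L
Every other cell has at least one move into one of the L cells above, so it is W.
L cells per row: a=0: 3, a=1: 3, a=2: 3, a=3: 3, a=4: 3, a=5: 3, a=6: 3, a=7: 3, a=8: 3; total 27.

27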